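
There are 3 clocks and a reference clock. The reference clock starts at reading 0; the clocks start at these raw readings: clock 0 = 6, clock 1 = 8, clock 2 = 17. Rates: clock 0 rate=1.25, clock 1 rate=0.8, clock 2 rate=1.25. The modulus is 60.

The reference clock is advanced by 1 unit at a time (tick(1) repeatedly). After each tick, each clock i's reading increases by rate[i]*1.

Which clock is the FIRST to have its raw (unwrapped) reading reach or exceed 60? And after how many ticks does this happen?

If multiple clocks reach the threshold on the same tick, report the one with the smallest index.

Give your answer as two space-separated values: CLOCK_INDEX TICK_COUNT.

clock 0: start=6, rate=1.25, needs 60-6 = 54; ticks = ceil(54/1.25) = ceil(43.2000) = 44; reading at tick 44 = 6 + 1.25*44 = 61.0000
clock 1: start=8, rate=0.8, needs 60-8 = 52; ticks = ceil(52/0.8) = ceil(65.0000) = 65; reading at tick 65 = 8 + 0.8*65 = 60.0000
clock 2: start=17, rate=1.25, needs 60-17 = 43; ticks = ceil(43/1.25) = ceil(34.4000) = 35; reading at tick 35 = 17 + 1.25*35 = 60.7500
Minimum tick count = 35; winners = [2]; smallest index = 2

Answer: 2 35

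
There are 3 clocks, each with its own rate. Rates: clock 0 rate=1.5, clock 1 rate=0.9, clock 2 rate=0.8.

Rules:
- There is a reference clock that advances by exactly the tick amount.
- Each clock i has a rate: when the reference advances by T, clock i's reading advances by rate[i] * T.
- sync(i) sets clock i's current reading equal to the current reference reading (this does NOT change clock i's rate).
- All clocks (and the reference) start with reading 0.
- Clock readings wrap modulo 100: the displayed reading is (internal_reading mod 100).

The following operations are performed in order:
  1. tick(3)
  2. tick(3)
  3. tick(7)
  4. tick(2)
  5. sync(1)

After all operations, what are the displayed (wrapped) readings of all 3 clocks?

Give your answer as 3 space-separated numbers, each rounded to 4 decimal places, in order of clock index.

After op 1 tick(3): ref=3.0000 raw=[4.5000 2.7000 2.4000]
After op 2 tick(3): ref=6.0000 raw=[9.0000 5.4000 4.8000]
After op 3 tick(7): ref=13.0000 raw=[19.5000 11.7000 10.4000]
After op 4 tick(2): ref=15.0000 raw=[22.5000 13.5000 12.0000]
After op 5 sync(1): ref=15.0000 raw=[22.5000 15.0000 12.0000]
Wrap final raw readings (mod 100): 22.5000 mod 100 = 22.5000; 15.0000 mod 100 = 15.0000; 12.0000 mod 100 = 12.0000

Answer: 22.5000 15.0000 12.0000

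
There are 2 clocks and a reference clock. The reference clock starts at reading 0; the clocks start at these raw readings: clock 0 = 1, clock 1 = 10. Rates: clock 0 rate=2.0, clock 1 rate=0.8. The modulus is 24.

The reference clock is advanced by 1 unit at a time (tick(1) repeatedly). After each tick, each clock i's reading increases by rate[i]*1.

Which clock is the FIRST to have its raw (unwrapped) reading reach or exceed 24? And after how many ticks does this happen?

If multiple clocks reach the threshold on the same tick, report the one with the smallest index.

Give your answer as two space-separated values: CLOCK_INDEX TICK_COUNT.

Answer: 0 12

Derivation:
clock 0: start=1, rate=2.0, needs 24-1 = 23; ticks = ceil(23/2.0) = ceil(11.5000) = 12; reading at tick 12 = 1 + 2.0*12 = 25.0000
clock 1: start=10, rate=0.8, needs 24-10 = 14; ticks = ceil(14/0.8) = ceil(17.5000) = 18; reading at tick 18 = 10 + 0.8*18 = 24.4000
Minimum tick count = 12; winners = [0]; smallest index = 0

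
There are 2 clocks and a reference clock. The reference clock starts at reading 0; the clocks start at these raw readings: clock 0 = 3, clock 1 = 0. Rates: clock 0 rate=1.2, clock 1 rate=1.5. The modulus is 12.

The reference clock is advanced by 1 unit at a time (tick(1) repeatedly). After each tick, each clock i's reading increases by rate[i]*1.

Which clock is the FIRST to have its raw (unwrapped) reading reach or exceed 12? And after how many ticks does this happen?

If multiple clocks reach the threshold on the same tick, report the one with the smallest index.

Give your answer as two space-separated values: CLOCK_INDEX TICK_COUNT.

Answer: 0 8

Derivation:
clock 0: start=3, rate=1.2, needs 12-3 = 9; ticks = ceil(9/1.2) = ceil(7.5000) = 8; reading at tick 8 = 3 + 1.2*8 = 12.6000
clock 1: start=0, rate=1.5, needs 12-0 = 12; ticks = ceil(12/1.5) = ceil(8.0000) = 8; reading at tick 8 = 0 + 1.5*8 = 12.0000
Minimum tick count = 8; winners = [0, 1]; smallest index = 0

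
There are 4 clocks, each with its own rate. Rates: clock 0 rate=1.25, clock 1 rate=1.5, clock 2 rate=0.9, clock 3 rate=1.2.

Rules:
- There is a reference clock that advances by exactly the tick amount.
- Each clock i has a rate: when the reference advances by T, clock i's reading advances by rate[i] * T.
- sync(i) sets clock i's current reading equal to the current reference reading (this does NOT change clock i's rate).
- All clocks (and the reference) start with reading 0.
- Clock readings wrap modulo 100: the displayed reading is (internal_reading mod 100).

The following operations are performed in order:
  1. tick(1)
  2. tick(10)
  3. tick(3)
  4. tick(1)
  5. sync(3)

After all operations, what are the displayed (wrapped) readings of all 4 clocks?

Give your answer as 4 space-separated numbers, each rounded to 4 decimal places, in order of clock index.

After op 1 tick(1): ref=1.0000 raw=[1.2500 1.5000 0.9000 1.2000]
After op 2 tick(10): ref=11.0000 raw=[13.7500 16.5000 9.9000 13.2000]
After op 3 tick(3): ref=14.0000 raw=[17.5000 21.0000 12.6000 16.8000]
After op 4 tick(1): ref=15.0000 raw=[18.7500 22.5000 13.5000 18.0000]
After op 5 sync(3): ref=15.0000 raw=[18.7500 22.5000 13.5000 15.0000]
Wrap final raw readings (mod 100): 18.7500 mod 100 = 18.7500; 22.5000 mod 100 = 22.5000; 13.5000 mod 100 = 13.5000; 15.0000 mod 100 = 15.0000

Answer: 18.7500 22.5000 13.5000 15.0000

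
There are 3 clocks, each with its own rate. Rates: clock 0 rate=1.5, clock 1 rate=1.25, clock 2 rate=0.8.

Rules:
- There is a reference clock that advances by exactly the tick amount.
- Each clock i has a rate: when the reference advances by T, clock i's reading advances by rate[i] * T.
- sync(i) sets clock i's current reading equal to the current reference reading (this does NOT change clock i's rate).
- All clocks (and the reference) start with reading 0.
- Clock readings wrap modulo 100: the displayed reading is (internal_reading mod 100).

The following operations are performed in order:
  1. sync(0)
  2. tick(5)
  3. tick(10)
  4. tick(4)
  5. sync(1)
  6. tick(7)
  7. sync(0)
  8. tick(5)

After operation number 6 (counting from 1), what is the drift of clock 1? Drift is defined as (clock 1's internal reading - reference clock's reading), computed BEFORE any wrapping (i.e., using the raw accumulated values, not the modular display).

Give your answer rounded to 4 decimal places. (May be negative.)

After op 1 sync(0): ref=0.0000 raw=[0.0000 0.0000 0.0000]
After op 2 tick(5): ref=5.0000 raw=[7.5000 6.2500 4.0000]
After op 3 tick(10): ref=15.0000 raw=[22.5000 18.7500 12.0000]
After op 4 tick(4): ref=19.0000 raw=[28.5000 23.7500 15.2000]
After op 5 sync(1): ref=19.0000 raw=[28.5000 19.0000 15.2000]
After op 6 tick(7): ref=26.0000 raw=[39.0000 27.7500 20.8000]
Drift of clock 1 after op 6: 27.7500 - 26.0000 = 1.7500

Answer: 1.7500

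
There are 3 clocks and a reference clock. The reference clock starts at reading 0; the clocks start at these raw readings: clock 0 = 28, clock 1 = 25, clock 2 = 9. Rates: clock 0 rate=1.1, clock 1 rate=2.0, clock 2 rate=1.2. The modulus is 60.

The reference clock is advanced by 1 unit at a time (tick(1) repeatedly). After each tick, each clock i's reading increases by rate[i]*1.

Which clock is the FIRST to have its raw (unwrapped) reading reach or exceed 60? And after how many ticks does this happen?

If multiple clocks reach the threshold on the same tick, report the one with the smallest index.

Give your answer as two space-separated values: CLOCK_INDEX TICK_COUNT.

clock 0: start=28, rate=1.1, needs 60-28 = 32; ticks = ceil(32/1.1) = ceil(29.0909) = 30; reading at tick 30 = 28 + 1.1*30 = 61.0000
clock 1: start=25, rate=2.0, needs 60-25 = 35; ticks = ceil(35/2.0) = ceil(17.5000) = 18; reading at tick 18 = 25 + 2.0*18 = 61.0000
clock 2: start=9, rate=1.2, needs 60-9 = 51; ticks = ceil(51/1.2) = ceil(42.5000) = 43; reading at tick 43 = 9 + 1.2*43 = 60.6000
Minimum tick count = 18; winners = [1]; smallest index = 1

Answer: 1 18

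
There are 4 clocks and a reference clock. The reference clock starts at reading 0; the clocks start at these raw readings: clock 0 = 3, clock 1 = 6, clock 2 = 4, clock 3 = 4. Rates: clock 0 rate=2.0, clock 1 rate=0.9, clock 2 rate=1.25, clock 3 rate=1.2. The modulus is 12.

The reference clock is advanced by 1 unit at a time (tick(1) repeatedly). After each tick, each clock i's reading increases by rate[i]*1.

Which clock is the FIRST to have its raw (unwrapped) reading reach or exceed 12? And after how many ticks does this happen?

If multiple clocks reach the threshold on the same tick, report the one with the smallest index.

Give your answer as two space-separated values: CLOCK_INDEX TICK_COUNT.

clock 0: start=3, rate=2.0, needs 12-3 = 9; ticks = ceil(9/2.0) = ceil(4.5000) = 5; reading at tick 5 = 3 + 2.0*5 = 13.0000
clock 1: start=6, rate=0.9, needs 12-6 = 6; ticks = ceil(6/0.9) = ceil(6.6667) = 7; reading at tick 7 = 6 + 0.9*7 = 12.3000
clock 2: start=4, rate=1.25, needs 12-4 = 8; ticks = ceil(8/1.25) = ceil(6.4000) = 7; reading at tick 7 = 4 + 1.25*7 = 12.7500
clock 3: start=4, rate=1.2, needs 12-4 = 8; ticks = ceil(8/1.2) = ceil(6.6667) = 7; reading at tick 7 = 4 + 1.2*7 = 12.4000
Minimum tick count = 5; winners = [0]; smallest index = 0

Answer: 0 5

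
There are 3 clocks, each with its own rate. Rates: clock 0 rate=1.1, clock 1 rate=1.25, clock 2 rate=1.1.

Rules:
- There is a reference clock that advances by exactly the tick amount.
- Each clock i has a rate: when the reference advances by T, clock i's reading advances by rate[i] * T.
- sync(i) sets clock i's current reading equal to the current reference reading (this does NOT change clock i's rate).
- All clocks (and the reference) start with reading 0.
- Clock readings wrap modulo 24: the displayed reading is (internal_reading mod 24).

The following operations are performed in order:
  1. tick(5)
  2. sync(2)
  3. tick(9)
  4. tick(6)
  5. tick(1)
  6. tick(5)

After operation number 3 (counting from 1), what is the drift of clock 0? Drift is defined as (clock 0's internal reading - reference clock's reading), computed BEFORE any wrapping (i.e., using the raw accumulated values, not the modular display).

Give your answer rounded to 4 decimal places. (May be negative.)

After op 1 tick(5): ref=5.0000 raw=[5.5000 6.2500 5.5000]
After op 2 sync(2): ref=5.0000 raw=[5.5000 6.2500 5.0000]
After op 3 tick(9): ref=14.0000 raw=[15.4000 17.5000 14.9000]
Drift of clock 0 after op 3: 15.4000 - 14.0000 = 1.4000

Answer: 1.4000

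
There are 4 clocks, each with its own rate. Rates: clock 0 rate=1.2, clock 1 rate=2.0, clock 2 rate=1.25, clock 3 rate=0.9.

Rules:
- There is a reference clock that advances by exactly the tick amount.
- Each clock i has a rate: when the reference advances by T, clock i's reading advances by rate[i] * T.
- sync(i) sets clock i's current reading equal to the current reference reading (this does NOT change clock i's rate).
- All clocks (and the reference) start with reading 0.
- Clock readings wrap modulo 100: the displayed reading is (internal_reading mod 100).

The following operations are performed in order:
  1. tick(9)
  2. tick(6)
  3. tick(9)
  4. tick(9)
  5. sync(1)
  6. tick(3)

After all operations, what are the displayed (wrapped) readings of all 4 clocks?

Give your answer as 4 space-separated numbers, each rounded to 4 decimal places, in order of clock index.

After op 1 tick(9): ref=9.0000 raw=[10.8000 18.0000 11.2500 8.1000]
After op 2 tick(6): ref=15.0000 raw=[18.0000 30.0000 18.7500 13.5000]
After op 3 tick(9): ref=24.0000 raw=[28.8000 48.0000 30.0000 21.6000]
After op 4 tick(9): ref=33.0000 raw=[39.6000 66.0000 41.2500 29.7000]
After op 5 sync(1): ref=33.0000 raw=[39.6000 33.0000 41.2500 29.7000]
After op 6 tick(3): ref=36.0000 raw=[43.2000 39.0000 45.0000 32.4000]
Wrap final raw readings (mod 100): 43.2000 mod 100 = 43.2000; 39.0000 mod 100 = 39.0000; 45.0000 mod 100 = 45.0000; 32.4000 mod 100 = 32.4000

Answer: 43.2000 39.0000 45.0000 32.4000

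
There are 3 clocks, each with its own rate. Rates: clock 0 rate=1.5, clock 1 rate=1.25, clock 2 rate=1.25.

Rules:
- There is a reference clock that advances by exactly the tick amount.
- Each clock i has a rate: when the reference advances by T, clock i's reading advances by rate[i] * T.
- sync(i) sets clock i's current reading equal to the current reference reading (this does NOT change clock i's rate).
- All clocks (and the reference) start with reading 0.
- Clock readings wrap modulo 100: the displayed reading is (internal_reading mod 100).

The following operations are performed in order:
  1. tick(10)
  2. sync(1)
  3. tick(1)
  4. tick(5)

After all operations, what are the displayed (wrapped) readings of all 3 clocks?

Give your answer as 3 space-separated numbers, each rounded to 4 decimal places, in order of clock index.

Answer: 24.0000 17.5000 20.0000

Derivation:
After op 1 tick(10): ref=10.0000 raw=[15.0000 12.5000 12.5000]
After op 2 sync(1): ref=10.0000 raw=[15.0000 10.0000 12.5000]
After op 3 tick(1): ref=11.0000 raw=[16.5000 11.2500 13.7500]
After op 4 tick(5): ref=16.0000 raw=[24.0000 17.5000 20.0000]
Wrap final raw readings (mod 100): 24.0000 mod 100 = 24.0000; 17.5000 mod 100 = 17.5000; 20.0000 mod 100 = 20.0000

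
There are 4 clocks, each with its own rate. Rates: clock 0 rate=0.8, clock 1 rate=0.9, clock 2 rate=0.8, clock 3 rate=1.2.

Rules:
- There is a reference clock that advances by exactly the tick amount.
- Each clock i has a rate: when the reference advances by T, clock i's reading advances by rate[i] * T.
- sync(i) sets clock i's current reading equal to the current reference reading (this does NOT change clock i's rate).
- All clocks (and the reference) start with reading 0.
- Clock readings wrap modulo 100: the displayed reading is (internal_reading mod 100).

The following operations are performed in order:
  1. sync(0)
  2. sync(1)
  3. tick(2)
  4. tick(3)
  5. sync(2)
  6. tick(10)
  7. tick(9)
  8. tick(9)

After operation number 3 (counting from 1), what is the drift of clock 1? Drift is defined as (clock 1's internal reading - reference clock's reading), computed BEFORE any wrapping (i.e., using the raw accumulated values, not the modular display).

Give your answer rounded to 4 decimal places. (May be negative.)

Answer: -0.2000

Derivation:
After op 1 sync(0): ref=0.0000 raw=[0.0000 0.0000 0.0000 0.0000]
After op 2 sync(1): ref=0.0000 raw=[0.0000 0.0000 0.0000 0.0000]
After op 3 tick(2): ref=2.0000 raw=[1.6000 1.8000 1.6000 2.4000]
Drift of clock 1 after op 3: 1.8000 - 2.0000 = -0.2000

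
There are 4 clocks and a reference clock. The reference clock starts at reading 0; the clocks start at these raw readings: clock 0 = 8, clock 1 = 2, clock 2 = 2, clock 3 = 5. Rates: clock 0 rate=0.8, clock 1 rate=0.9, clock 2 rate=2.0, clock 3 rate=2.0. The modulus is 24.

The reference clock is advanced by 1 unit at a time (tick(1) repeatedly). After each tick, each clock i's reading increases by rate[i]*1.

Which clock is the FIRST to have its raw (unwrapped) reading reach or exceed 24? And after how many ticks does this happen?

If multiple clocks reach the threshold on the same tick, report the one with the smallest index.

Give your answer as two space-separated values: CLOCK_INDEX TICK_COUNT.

Answer: 3 10

Derivation:
clock 0: start=8, rate=0.8, needs 24-8 = 16; ticks = ceil(16/0.8) = ceil(20.0000) = 20; reading at tick 20 = 8 + 0.8*20 = 24.0000
clock 1: start=2, rate=0.9, needs 24-2 = 22; ticks = ceil(22/0.9) = ceil(24.4444) = 25; reading at tick 25 = 2 + 0.9*25 = 24.5000
clock 2: start=2, rate=2.0, needs 24-2 = 22; ticks = ceil(22/2.0) = ceil(11.0000) = 11; reading at tick 11 = 2 + 2.0*11 = 24.0000
clock 3: start=5, rate=2.0, needs 24-5 = 19; ticks = ceil(19/2.0) = ceil(9.5000) = 10; reading at tick 10 = 5 + 2.0*10 = 25.0000
Minimum tick count = 10; winners = [3]; smallest index = 3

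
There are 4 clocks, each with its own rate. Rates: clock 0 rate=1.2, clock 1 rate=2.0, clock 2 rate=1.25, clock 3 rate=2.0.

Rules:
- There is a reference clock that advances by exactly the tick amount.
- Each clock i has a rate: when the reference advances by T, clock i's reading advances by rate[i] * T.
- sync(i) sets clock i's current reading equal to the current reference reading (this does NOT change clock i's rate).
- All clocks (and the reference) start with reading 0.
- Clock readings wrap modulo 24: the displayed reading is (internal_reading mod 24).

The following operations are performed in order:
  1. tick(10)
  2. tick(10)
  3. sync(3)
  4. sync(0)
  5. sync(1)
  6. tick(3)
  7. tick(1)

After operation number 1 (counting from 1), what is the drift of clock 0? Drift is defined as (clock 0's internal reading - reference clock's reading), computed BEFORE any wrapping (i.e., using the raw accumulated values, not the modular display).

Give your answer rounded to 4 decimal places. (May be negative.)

Answer: 2.0000

Derivation:
After op 1 tick(10): ref=10.0000 raw=[12.0000 20.0000 12.5000 20.0000]
Drift of clock 0 after op 1: 12.0000 - 10.0000 = 2.0000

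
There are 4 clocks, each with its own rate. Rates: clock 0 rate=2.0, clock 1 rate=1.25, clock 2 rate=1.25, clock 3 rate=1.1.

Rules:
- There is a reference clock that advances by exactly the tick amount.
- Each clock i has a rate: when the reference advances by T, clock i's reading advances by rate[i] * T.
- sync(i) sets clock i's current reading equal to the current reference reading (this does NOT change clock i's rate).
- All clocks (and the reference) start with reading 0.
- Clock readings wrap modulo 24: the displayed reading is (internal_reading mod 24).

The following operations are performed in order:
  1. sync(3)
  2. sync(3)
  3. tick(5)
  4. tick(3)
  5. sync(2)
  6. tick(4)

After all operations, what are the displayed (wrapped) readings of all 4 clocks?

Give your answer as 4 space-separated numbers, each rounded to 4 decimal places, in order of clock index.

Answer: 0.0000 15.0000 13.0000 13.2000

Derivation:
After op 1 sync(3): ref=0.0000 raw=[0.0000 0.0000 0.0000 0.0000]
After op 2 sync(3): ref=0.0000 raw=[0.0000 0.0000 0.0000 0.0000]
After op 3 tick(5): ref=5.0000 raw=[10.0000 6.2500 6.2500 5.5000]
After op 4 tick(3): ref=8.0000 raw=[16.0000 10.0000 10.0000 8.8000]
After op 5 sync(2): ref=8.0000 raw=[16.0000 10.0000 8.0000 8.8000]
After op 6 tick(4): ref=12.0000 raw=[24.0000 15.0000 13.0000 13.2000]
Wrap final raw readings (mod 24): 24.0000 mod 24 = 0.0000; 15.0000 mod 24 = 15.0000; 13.0000 mod 24 = 13.0000; 13.2000 mod 24 = 13.2000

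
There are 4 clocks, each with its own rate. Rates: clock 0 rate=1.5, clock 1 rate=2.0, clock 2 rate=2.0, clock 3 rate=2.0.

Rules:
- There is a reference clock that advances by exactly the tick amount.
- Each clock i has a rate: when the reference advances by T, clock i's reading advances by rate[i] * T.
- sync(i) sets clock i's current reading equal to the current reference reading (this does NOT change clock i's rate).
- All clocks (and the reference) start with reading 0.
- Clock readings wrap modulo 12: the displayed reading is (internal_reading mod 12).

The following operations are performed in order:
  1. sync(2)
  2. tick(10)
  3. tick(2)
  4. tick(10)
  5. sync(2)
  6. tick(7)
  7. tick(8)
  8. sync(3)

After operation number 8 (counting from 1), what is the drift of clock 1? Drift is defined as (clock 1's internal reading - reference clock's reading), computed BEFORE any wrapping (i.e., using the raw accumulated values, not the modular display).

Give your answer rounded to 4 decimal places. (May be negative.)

Answer: 37.0000

Derivation:
After op 1 sync(2): ref=0.0000 raw=[0.0000 0.0000 0.0000 0.0000]
After op 2 tick(10): ref=10.0000 raw=[15.0000 20.0000 20.0000 20.0000]
After op 3 tick(2): ref=12.0000 raw=[18.0000 24.0000 24.0000 24.0000]
After op 4 tick(10): ref=22.0000 raw=[33.0000 44.0000 44.0000 44.0000]
After op 5 sync(2): ref=22.0000 raw=[33.0000 44.0000 22.0000 44.0000]
After op 6 tick(7): ref=29.0000 raw=[43.5000 58.0000 36.0000 58.0000]
After op 7 tick(8): ref=37.0000 raw=[55.5000 74.0000 52.0000 74.0000]
After op 8 sync(3): ref=37.0000 raw=[55.5000 74.0000 52.0000 37.0000]
Drift of clock 1 after op 8: 74.0000 - 37.0000 = 37.0000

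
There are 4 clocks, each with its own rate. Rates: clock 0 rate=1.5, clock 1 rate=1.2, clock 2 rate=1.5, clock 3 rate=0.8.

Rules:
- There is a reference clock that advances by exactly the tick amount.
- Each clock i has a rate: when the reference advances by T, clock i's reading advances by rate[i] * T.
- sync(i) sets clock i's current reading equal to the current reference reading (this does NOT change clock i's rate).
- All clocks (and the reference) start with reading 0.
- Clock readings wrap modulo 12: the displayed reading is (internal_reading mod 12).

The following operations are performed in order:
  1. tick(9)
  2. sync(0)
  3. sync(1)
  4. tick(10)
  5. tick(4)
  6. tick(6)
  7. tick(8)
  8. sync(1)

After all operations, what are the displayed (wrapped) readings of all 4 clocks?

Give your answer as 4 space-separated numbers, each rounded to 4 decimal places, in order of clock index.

After op 1 tick(9): ref=9.0000 raw=[13.5000 10.8000 13.5000 7.2000]
After op 2 sync(0): ref=9.0000 raw=[9.0000 10.8000 13.5000 7.2000]
After op 3 sync(1): ref=9.0000 raw=[9.0000 9.0000 13.5000 7.2000]
After op 4 tick(10): ref=19.0000 raw=[24.0000 21.0000 28.5000 15.2000]
After op 5 tick(4): ref=23.0000 raw=[30.0000 25.8000 34.5000 18.4000]
After op 6 tick(6): ref=29.0000 raw=[39.0000 33.0000 43.5000 23.2000]
After op 7 tick(8): ref=37.0000 raw=[51.0000 42.6000 55.5000 29.6000]
After op 8 sync(1): ref=37.0000 raw=[51.0000 37.0000 55.5000 29.6000]
Wrap final raw readings (mod 12): 51.0000 mod 12 = 3.0000; 37.0000 mod 12 = 1.0000; 55.5000 mod 12 = 7.5000; 29.6000 mod 12 = 5.6000

Answer: 3.0000 1.0000 7.5000 5.6000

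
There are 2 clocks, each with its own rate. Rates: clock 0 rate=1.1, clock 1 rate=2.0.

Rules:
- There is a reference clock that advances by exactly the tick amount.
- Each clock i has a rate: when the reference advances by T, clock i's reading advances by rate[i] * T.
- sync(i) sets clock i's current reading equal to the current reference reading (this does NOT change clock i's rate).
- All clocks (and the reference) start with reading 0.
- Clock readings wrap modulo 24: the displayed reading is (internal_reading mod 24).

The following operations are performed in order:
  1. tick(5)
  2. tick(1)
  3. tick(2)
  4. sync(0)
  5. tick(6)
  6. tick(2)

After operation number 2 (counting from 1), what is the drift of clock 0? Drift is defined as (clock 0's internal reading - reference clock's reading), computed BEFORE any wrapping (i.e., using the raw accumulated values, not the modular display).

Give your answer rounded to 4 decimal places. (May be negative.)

After op 1 tick(5): ref=5.0000 raw=[5.5000 10.0000]
After op 2 tick(1): ref=6.0000 raw=[6.6000 12.0000]
Drift of clock 0 after op 2: 6.6000 - 6.0000 = 0.6000

Answer: 0.6000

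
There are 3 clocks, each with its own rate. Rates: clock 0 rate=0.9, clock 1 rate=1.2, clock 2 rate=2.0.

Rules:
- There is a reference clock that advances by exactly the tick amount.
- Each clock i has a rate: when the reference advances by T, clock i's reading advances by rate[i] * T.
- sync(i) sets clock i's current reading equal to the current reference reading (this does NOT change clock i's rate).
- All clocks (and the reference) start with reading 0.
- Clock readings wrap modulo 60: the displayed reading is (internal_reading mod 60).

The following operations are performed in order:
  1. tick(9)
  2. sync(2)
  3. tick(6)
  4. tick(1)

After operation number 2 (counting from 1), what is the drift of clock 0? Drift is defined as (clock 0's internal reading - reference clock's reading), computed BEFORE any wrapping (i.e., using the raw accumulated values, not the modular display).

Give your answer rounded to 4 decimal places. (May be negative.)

After op 1 tick(9): ref=9.0000 raw=[8.1000 10.8000 18.0000]
After op 2 sync(2): ref=9.0000 raw=[8.1000 10.8000 9.0000]
Drift of clock 0 after op 2: 8.1000 - 9.0000 = -0.9000

Answer: -0.9000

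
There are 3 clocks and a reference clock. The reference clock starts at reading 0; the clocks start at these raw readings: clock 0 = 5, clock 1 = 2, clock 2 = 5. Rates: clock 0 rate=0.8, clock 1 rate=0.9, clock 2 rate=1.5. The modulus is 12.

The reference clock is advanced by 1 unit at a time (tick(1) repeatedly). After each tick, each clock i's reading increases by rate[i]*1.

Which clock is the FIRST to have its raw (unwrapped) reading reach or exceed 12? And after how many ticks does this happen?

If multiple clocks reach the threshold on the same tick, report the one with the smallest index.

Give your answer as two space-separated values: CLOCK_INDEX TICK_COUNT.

clock 0: start=5, rate=0.8, needs 12-5 = 7; ticks = ceil(7/0.8) = ceil(8.7500) = 9; reading at tick 9 = 5 + 0.8*9 = 12.2000
clock 1: start=2, rate=0.9, needs 12-2 = 10; ticks = ceil(10/0.9) = ceil(11.1111) = 12; reading at tick 12 = 2 + 0.9*12 = 12.8000
clock 2: start=5, rate=1.5, needs 12-5 = 7; ticks = ceil(7/1.5) = ceil(4.6667) = 5; reading at tick 5 = 5 + 1.5*5 = 12.5000
Minimum tick count = 5; winners = [2]; smallest index = 2

Answer: 2 5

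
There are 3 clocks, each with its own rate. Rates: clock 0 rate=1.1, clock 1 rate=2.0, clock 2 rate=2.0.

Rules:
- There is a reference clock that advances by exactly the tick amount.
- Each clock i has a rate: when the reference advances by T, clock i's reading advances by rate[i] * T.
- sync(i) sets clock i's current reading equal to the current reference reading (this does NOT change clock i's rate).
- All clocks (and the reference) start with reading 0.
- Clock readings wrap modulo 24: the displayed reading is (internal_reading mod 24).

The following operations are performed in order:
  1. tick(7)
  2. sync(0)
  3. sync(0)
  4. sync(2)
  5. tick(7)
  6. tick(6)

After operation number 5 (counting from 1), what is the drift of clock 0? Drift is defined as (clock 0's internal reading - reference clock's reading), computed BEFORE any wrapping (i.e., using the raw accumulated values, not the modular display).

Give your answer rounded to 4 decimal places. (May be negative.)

Answer: 0.7000

Derivation:
After op 1 tick(7): ref=7.0000 raw=[7.7000 14.0000 14.0000]
After op 2 sync(0): ref=7.0000 raw=[7.0000 14.0000 14.0000]
After op 3 sync(0): ref=7.0000 raw=[7.0000 14.0000 14.0000]
After op 4 sync(2): ref=7.0000 raw=[7.0000 14.0000 7.0000]
After op 5 tick(7): ref=14.0000 raw=[14.7000 28.0000 21.0000]
Drift of clock 0 after op 5: 14.7000 - 14.0000 = 0.7000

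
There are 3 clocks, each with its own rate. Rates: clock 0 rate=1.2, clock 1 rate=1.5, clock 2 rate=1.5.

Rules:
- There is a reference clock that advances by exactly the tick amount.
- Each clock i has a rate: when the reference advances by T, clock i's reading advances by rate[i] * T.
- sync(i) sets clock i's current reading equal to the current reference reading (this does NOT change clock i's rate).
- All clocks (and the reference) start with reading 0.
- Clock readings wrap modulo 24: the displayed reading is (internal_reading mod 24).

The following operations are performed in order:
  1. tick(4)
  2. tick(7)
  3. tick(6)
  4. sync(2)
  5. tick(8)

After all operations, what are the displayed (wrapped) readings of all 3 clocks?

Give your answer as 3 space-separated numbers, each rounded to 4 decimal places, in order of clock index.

After op 1 tick(4): ref=4.0000 raw=[4.8000 6.0000 6.0000]
After op 2 tick(7): ref=11.0000 raw=[13.2000 16.5000 16.5000]
After op 3 tick(6): ref=17.0000 raw=[20.4000 25.5000 25.5000]
After op 4 sync(2): ref=17.0000 raw=[20.4000 25.5000 17.0000]
After op 5 tick(8): ref=25.0000 raw=[30.0000 37.5000 29.0000]
Wrap final raw readings (mod 24): 30.0000 mod 24 = 6.0000; 37.5000 mod 24 = 13.5000; 29.0000 mod 24 = 5.0000

Answer: 6.0000 13.5000 5.0000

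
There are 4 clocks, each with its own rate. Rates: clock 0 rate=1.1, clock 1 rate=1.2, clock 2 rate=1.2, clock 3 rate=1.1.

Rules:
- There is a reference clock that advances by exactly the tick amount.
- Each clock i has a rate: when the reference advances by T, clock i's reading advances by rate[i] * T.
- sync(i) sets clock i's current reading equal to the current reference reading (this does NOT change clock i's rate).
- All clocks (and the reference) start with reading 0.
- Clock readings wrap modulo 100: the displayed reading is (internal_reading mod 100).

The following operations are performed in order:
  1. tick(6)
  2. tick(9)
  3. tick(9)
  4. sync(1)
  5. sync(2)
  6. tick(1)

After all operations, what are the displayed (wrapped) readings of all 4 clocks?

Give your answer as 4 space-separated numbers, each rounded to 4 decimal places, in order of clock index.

After op 1 tick(6): ref=6.0000 raw=[6.6000 7.2000 7.2000 6.6000]
After op 2 tick(9): ref=15.0000 raw=[16.5000 18.0000 18.0000 16.5000]
After op 3 tick(9): ref=24.0000 raw=[26.4000 28.8000 28.8000 26.4000]
After op 4 sync(1): ref=24.0000 raw=[26.4000 24.0000 28.8000 26.4000]
After op 5 sync(2): ref=24.0000 raw=[26.4000 24.0000 24.0000 26.4000]
After op 6 tick(1): ref=25.0000 raw=[27.5000 25.2000 25.2000 27.5000]
Wrap final raw readings (mod 100): 27.5000 mod 100 = 27.5000; 25.2000 mod 100 = 25.2000; 25.2000 mod 100 = 25.2000; 27.5000 mod 100 = 27.5000

Answer: 27.5000 25.2000 25.2000 27.5000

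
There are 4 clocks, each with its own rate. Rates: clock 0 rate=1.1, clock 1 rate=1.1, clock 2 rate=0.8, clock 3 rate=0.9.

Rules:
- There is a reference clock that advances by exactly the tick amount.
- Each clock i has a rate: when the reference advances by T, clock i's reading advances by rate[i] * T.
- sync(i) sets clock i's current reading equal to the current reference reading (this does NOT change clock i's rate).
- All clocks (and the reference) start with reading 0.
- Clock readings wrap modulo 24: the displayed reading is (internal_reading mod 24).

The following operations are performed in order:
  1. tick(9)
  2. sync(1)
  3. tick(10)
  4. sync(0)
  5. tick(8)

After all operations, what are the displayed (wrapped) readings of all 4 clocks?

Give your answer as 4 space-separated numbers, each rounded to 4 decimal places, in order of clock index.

After op 1 tick(9): ref=9.0000 raw=[9.9000 9.9000 7.2000 8.1000]
After op 2 sync(1): ref=9.0000 raw=[9.9000 9.0000 7.2000 8.1000]
After op 3 tick(10): ref=19.0000 raw=[20.9000 20.0000 15.2000 17.1000]
After op 4 sync(0): ref=19.0000 raw=[19.0000 20.0000 15.2000 17.1000]
After op 5 tick(8): ref=27.0000 raw=[27.8000 28.8000 21.6000 24.3000]
Wrap final raw readings (mod 24): 27.8000 mod 24 = 3.8000; 28.8000 mod 24 = 4.8000; 21.6000 mod 24 = 21.6000; 24.3000 mod 24 = 0.3000

Answer: 3.8000 4.8000 21.6000 0.3000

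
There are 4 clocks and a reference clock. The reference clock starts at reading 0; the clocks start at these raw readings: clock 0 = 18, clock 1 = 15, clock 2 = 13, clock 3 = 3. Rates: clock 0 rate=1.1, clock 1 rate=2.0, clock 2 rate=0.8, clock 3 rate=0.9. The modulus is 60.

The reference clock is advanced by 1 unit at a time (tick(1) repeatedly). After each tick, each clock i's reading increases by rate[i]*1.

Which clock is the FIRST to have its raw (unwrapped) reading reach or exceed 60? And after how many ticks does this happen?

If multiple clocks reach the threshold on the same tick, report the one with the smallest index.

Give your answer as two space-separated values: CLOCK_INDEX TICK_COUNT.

Answer: 1 23

Derivation:
clock 0: start=18, rate=1.1, needs 60-18 = 42; ticks = ceil(42/1.1) = ceil(38.1818) = 39; reading at tick 39 = 18 + 1.1*39 = 60.9000
clock 1: start=15, rate=2.0, needs 60-15 = 45; ticks = ceil(45/2.0) = ceil(22.5000) = 23; reading at tick 23 = 15 + 2.0*23 = 61.0000
clock 2: start=13, rate=0.8, needs 60-13 = 47; ticks = ceil(47/0.8) = ceil(58.7500) = 59; reading at tick 59 = 13 + 0.8*59 = 60.2000
clock 3: start=3, rate=0.9, needs 60-3 = 57; ticks = ceil(57/0.9) = ceil(63.3333) = 64; reading at tick 64 = 3 + 0.9*64 = 60.6000
Minimum tick count = 23; winners = [1]; smallest index = 1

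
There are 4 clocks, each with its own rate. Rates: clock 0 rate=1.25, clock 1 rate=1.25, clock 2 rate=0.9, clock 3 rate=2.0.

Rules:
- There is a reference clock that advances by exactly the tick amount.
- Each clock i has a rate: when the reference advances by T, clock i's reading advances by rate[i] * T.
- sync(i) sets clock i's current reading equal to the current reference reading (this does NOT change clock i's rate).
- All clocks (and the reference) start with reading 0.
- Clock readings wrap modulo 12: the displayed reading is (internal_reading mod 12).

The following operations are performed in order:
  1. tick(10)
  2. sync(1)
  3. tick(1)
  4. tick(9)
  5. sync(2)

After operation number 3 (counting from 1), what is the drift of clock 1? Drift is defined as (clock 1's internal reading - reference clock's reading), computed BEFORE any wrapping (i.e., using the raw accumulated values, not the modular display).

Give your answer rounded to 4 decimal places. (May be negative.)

Answer: 0.2500

Derivation:
After op 1 tick(10): ref=10.0000 raw=[12.5000 12.5000 9.0000 20.0000]
After op 2 sync(1): ref=10.0000 raw=[12.5000 10.0000 9.0000 20.0000]
After op 3 tick(1): ref=11.0000 raw=[13.7500 11.2500 9.9000 22.0000]
Drift of clock 1 after op 3: 11.2500 - 11.0000 = 0.2500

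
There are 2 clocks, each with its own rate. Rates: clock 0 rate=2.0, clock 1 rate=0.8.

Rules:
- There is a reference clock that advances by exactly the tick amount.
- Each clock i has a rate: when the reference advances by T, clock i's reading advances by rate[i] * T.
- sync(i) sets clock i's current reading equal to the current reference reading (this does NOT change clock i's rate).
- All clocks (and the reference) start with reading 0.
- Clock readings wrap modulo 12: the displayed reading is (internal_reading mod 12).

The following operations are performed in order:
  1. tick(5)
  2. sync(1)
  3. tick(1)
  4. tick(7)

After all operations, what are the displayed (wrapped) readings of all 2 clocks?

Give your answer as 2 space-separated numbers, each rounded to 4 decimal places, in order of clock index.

Answer: 2.0000 11.4000

Derivation:
After op 1 tick(5): ref=5.0000 raw=[10.0000 4.0000]
After op 2 sync(1): ref=5.0000 raw=[10.0000 5.0000]
After op 3 tick(1): ref=6.0000 raw=[12.0000 5.8000]
After op 4 tick(7): ref=13.0000 raw=[26.0000 11.4000]
Wrap final raw readings (mod 12): 26.0000 mod 12 = 2.0000; 11.4000 mod 12 = 11.4000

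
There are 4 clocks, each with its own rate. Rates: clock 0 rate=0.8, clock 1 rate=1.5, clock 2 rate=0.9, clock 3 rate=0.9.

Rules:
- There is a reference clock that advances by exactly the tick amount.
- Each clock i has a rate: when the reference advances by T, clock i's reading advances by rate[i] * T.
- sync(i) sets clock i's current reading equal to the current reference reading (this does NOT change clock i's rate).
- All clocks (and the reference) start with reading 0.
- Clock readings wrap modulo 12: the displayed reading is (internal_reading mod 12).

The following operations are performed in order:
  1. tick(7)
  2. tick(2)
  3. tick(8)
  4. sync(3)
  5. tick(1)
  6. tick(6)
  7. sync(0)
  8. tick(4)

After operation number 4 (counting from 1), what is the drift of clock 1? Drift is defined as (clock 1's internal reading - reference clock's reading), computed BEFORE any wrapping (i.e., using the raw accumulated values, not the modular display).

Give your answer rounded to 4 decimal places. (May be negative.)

After op 1 tick(7): ref=7.0000 raw=[5.6000 10.5000 6.3000 6.3000]
After op 2 tick(2): ref=9.0000 raw=[7.2000 13.5000 8.1000 8.1000]
After op 3 tick(8): ref=17.0000 raw=[13.6000 25.5000 15.3000 15.3000]
After op 4 sync(3): ref=17.0000 raw=[13.6000 25.5000 15.3000 17.0000]
Drift of clock 1 after op 4: 25.5000 - 17.0000 = 8.5000

Answer: 8.5000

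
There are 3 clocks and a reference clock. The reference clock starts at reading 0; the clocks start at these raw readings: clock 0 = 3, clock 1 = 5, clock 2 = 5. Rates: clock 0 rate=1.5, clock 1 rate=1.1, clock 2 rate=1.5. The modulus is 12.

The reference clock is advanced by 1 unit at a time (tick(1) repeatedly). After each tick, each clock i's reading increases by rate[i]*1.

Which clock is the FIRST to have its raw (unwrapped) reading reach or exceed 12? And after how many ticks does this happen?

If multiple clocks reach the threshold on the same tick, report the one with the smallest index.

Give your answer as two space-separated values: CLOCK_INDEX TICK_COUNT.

Answer: 2 5

Derivation:
clock 0: start=3, rate=1.5, needs 12-3 = 9; ticks = ceil(9/1.5) = ceil(6.0000) = 6; reading at tick 6 = 3 + 1.5*6 = 12.0000
clock 1: start=5, rate=1.1, needs 12-5 = 7; ticks = ceil(7/1.1) = ceil(6.3636) = 7; reading at tick 7 = 5 + 1.1*7 = 12.7000
clock 2: start=5, rate=1.5, needs 12-5 = 7; ticks = ceil(7/1.5) = ceil(4.6667) = 5; reading at tick 5 = 5 + 1.5*5 = 12.5000
Minimum tick count = 5; winners = [2]; smallest index = 2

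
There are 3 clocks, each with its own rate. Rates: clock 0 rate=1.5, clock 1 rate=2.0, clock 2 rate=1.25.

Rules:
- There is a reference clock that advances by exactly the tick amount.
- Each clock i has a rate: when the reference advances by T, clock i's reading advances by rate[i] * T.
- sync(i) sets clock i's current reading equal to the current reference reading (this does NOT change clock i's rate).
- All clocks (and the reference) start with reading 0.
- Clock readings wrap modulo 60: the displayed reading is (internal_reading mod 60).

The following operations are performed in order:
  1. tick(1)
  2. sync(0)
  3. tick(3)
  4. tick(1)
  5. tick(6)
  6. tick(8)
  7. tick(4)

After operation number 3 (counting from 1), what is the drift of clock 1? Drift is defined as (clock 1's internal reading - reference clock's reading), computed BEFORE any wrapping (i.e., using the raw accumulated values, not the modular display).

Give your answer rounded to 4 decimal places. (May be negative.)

Answer: 4.0000

Derivation:
After op 1 tick(1): ref=1.0000 raw=[1.5000 2.0000 1.2500]
After op 2 sync(0): ref=1.0000 raw=[1.0000 2.0000 1.2500]
After op 3 tick(3): ref=4.0000 raw=[5.5000 8.0000 5.0000]
Drift of clock 1 after op 3: 8.0000 - 4.0000 = 4.0000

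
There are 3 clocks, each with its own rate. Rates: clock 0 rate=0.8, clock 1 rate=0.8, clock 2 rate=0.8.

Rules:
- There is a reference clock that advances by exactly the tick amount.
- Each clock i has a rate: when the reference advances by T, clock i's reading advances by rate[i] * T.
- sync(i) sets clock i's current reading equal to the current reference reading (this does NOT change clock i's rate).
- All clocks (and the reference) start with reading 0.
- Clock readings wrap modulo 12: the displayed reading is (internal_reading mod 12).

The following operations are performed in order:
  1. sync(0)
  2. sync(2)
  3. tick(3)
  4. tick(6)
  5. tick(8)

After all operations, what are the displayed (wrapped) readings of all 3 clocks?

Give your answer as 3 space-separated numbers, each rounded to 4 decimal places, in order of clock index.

Answer: 1.6000 1.6000 1.6000

Derivation:
After op 1 sync(0): ref=0.0000 raw=[0.0000 0.0000 0.0000]
After op 2 sync(2): ref=0.0000 raw=[0.0000 0.0000 0.0000]
After op 3 tick(3): ref=3.0000 raw=[2.4000 2.4000 2.4000]
After op 4 tick(6): ref=9.0000 raw=[7.2000 7.2000 7.2000]
After op 5 tick(8): ref=17.0000 raw=[13.6000 13.6000 13.6000]
Wrap final raw readings (mod 12): 13.6000 mod 12 = 1.6000; 13.6000 mod 12 = 1.6000; 13.6000 mod 12 = 1.6000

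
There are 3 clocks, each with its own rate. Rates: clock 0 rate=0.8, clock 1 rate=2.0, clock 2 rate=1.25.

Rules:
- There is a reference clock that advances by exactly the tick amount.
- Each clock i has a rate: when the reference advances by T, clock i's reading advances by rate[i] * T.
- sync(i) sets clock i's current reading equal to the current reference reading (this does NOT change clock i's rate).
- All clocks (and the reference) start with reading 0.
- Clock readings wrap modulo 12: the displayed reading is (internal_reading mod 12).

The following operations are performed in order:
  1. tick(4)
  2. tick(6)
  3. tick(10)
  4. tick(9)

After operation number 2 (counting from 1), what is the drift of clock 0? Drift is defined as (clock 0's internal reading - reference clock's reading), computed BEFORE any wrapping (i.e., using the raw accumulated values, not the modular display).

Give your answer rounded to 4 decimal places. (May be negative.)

After op 1 tick(4): ref=4.0000 raw=[3.2000 8.0000 5.0000]
After op 2 tick(6): ref=10.0000 raw=[8.0000 20.0000 12.5000]
Drift of clock 0 after op 2: 8.0000 - 10.0000 = -2.0000

Answer: -2.0000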